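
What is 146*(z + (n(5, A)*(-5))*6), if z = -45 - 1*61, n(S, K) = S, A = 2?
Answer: -37376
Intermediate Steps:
z = -106 (z = -45 - 61 = -106)
146*(z + (n(5, A)*(-5))*6) = 146*(-106 + (5*(-5))*6) = 146*(-106 - 25*6) = 146*(-106 - 150) = 146*(-256) = -37376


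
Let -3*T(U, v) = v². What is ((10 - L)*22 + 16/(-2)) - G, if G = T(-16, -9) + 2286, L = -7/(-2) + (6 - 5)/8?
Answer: -8507/4 ≈ -2126.8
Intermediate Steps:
L = 29/8 (L = -7*(-½) + 1*(⅛) = 7/2 + ⅛ = 29/8 ≈ 3.6250)
T(U, v) = -v²/3
G = 2259 (G = -⅓*(-9)² + 2286 = -⅓*81 + 2286 = -27 + 2286 = 2259)
((10 - L)*22 + 16/(-2)) - G = ((10 - 1*29/8)*22 + 16/(-2)) - 1*2259 = ((10 - 29/8)*22 + 16*(-½)) - 2259 = ((51/8)*22 - 8) - 2259 = (561/4 - 8) - 2259 = 529/4 - 2259 = -8507/4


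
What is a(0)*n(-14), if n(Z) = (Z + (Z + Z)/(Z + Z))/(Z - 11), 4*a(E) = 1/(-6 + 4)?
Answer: -13/200 ≈ -0.065000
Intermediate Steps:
a(E) = -⅛ (a(E) = 1/(4*(-6 + 4)) = (¼)/(-2) = (¼)*(-½) = -⅛)
n(Z) = (1 + Z)/(-11 + Z) (n(Z) = (Z + (2*Z)/((2*Z)))/(-11 + Z) = (Z + (2*Z)*(1/(2*Z)))/(-11 + Z) = (Z + 1)/(-11 + Z) = (1 + Z)/(-11 + Z))
a(0)*n(-14) = -(1 - 14)/(8*(-11 - 14)) = -(-13)/(8*(-25)) = -(-1)*(-13)/200 = -⅛*13/25 = -13/200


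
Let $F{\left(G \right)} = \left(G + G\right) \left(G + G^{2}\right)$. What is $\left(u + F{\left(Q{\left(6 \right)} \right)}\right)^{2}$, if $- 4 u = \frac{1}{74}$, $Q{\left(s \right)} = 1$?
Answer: $\frac{1399489}{87616} \approx 15.973$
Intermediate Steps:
$u = - \frac{1}{296}$ ($u = - \frac{1}{4 \cdot 74} = \left(- \frac{1}{4}\right) \frac{1}{74} = - \frac{1}{296} \approx -0.0033784$)
$F{\left(G \right)} = 2 G \left(G + G^{2}\right)$
$\left(u + F{\left(Q{\left(6 \right)} \right)}\right)^{2} = \left(- \frac{1}{296} + 2 \cdot 1^{2} \left(1 + 1\right)\right)^{2} = \left(- \frac{1}{296} + 2 \cdot 1 \cdot 2\right)^{2} = \left(- \frac{1}{296} + 4\right)^{2} = \left(\frac{1183}{296}\right)^{2} = \frac{1399489}{87616}$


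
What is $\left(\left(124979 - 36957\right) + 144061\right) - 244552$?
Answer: $-12469$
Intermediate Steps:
$\left(\left(124979 - 36957\right) + 144061\right) - 244552 = \left(88022 + 144061\right) - 244552 = 232083 - 244552 = -12469$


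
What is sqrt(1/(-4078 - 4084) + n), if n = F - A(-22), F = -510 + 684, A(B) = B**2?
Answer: I*sqrt(20651663802)/8162 ≈ 17.607*I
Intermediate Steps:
F = 174
n = -310 (n = 174 - 1*(-22)**2 = 174 - 1*484 = 174 - 484 = -310)
sqrt(1/(-4078 - 4084) + n) = sqrt(1/(-4078 - 4084) - 310) = sqrt(1/(-8162) - 310) = sqrt(-1/8162 - 310) = sqrt(-2530221/8162) = I*sqrt(20651663802)/8162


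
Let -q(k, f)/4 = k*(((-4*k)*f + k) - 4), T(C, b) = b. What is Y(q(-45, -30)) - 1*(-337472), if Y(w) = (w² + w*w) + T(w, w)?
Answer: 1924015101452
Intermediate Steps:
q(k, f) = -4*k*(-4 + k - 4*f*k) (q(k, f) = -4*k*(((-4*k)*f + k) - 4) = -4*k*((-4*f*k + k) - 4) = -4*k*((k - 4*f*k) - 4) = -4*k*(-4 + k - 4*f*k))
Y(w) = w + 2*w² (Y(w) = (w² + w*w) + w = (w² + w²) + w = 2*w² + w = w + 2*w²)
Y(q(-45, -30)) - 1*(-337472) = (4*(-45)*(4 - 1*(-45) + 4*(-30)*(-45)))*(1 + 2*(4*(-45)*(4 - 1*(-45) + 4*(-30)*(-45)))) - 1*(-337472) = (4*(-45)*(4 + 45 + 5400))*(1 + 2*(4*(-45)*(4 + 45 + 5400))) + 337472 = (4*(-45)*5449)*(1 + 2*(4*(-45)*5449)) + 337472 = -980820*(1 + 2*(-980820)) + 337472 = -980820*(1 - 1961640) + 337472 = -980820*(-1961639) + 337472 = 1924014763980 + 337472 = 1924015101452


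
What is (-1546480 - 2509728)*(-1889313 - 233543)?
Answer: 8610745490048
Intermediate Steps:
(-1546480 - 2509728)*(-1889313 - 233543) = -4056208*(-2122856) = 8610745490048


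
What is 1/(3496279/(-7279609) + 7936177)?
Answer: 7279609/57772262018514 ≈ 1.2601e-7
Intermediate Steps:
1/(3496279/(-7279609) + 7936177) = 1/(3496279*(-1/7279609) + 7936177) = 1/(-3496279/7279609 + 7936177) = 1/(57772262018514/7279609) = 7279609/57772262018514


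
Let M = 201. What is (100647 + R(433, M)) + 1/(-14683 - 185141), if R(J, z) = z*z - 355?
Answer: 28113838031/199824 ≈ 1.4069e+5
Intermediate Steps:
R(J, z) = -355 + z² (R(J, z) = z² - 355 = -355 + z²)
(100647 + R(433, M)) + 1/(-14683 - 185141) = (100647 + (-355 + 201²)) + 1/(-14683 - 185141) = (100647 + (-355 + 40401)) + 1/(-199824) = (100647 + 40046) - 1/199824 = 140693 - 1/199824 = 28113838031/199824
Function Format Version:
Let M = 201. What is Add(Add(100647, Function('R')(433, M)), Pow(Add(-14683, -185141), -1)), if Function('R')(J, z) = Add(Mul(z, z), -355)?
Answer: Rational(28113838031, 199824) ≈ 1.4069e+5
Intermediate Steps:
Function('R')(J, z) = Add(-355, Pow(z, 2)) (Function('R')(J, z) = Add(Pow(z, 2), -355) = Add(-355, Pow(z, 2)))
Add(Add(100647, Function('R')(433, M)), Pow(Add(-14683, -185141), -1)) = Add(Add(100647, Add(-355, Pow(201, 2))), Pow(Add(-14683, -185141), -1)) = Add(Add(100647, Add(-355, 40401)), Pow(-199824, -1)) = Add(Add(100647, 40046), Rational(-1, 199824)) = Add(140693, Rational(-1, 199824)) = Rational(28113838031, 199824)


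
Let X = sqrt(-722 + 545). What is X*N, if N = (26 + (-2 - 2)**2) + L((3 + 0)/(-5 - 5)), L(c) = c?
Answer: 417*I*sqrt(177)/10 ≈ 554.78*I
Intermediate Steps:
X = I*sqrt(177) (X = sqrt(-177) = I*sqrt(177) ≈ 13.304*I)
N = 417/10 (N = (26 + (-2 - 2)**2) + (3 + 0)/(-5 - 5) = (26 + (-4)**2) + 3/(-10) = (26 + 16) + 3*(-1/10) = 42 - 3/10 = 417/10 ≈ 41.700)
X*N = (I*sqrt(177))*(417/10) = 417*I*sqrt(177)/10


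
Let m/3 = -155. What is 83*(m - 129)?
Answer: -49302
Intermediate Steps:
m = -465 (m = 3*(-155) = -465)
83*(m - 129) = 83*(-465 - 129) = 83*(-594) = -49302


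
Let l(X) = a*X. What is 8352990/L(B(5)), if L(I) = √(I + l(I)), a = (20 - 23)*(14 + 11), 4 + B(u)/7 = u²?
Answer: -1392165*I*√222/259 ≈ -80088.0*I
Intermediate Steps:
B(u) = -28 + 7*u²
a = -75 (a = -3*25 = -75)
l(X) = -75*X
L(I) = √74*√(-I) (L(I) = √(I - 75*I) = √(-74*I) = √74*√(-I))
8352990/L(B(5)) = 8352990/((√74*√(-(-28 + 7*5²)))) = 8352990/((√74*√(-(-28 + 7*25)))) = 8352990/((√74*√(-(-28 + 175)))) = 8352990/((√74*√(-1*147))) = 8352990/((√74*√(-147))) = 8352990/((√74*(7*I*√3))) = 8352990/((7*I*√222)) = 8352990*(-I*√222/1554) = -1392165*I*√222/259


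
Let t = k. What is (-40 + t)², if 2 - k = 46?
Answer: 7056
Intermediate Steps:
k = -44 (k = 2 - 1*46 = 2 - 46 = -44)
t = -44
(-40 + t)² = (-40 - 44)² = (-84)² = 7056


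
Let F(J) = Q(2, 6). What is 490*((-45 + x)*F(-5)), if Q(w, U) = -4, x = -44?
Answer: 174440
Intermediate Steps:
F(J) = -4
490*((-45 + x)*F(-5)) = 490*((-45 - 44)*(-4)) = 490*(-89*(-4)) = 490*356 = 174440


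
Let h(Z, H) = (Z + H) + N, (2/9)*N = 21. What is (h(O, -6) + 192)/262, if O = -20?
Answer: 521/524 ≈ 0.99428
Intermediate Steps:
N = 189/2 (N = (9/2)*21 = 189/2 ≈ 94.500)
h(Z, H) = 189/2 + H + Z (h(Z, H) = (Z + H) + 189/2 = (H + Z) + 189/2 = 189/2 + H + Z)
(h(O, -6) + 192)/262 = ((189/2 - 6 - 20) + 192)/262 = (137/2 + 192)*(1/262) = (521/2)*(1/262) = 521/524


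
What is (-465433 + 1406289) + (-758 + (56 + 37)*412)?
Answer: 978414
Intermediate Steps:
(-465433 + 1406289) + (-758 + (56 + 37)*412) = 940856 + (-758 + 93*412) = 940856 + (-758 + 38316) = 940856 + 37558 = 978414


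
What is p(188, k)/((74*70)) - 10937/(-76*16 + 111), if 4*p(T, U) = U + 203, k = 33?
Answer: 11343771/1144780 ≈ 9.9091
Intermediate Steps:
p(T, U) = 203/4 + U/4 (p(T, U) = (U + 203)/4 = (203 + U)/4 = 203/4 + U/4)
p(188, k)/((74*70)) - 10937/(-76*16 + 111) = (203/4 + (1/4)*33)/((74*70)) - 10937/(-76*16 + 111) = (203/4 + 33/4)/5180 - 10937/(-1216 + 111) = 59*(1/5180) - 10937/(-1105) = 59/5180 - 10937*(-1/1105) = 59/5180 + 10937/1105 = 11343771/1144780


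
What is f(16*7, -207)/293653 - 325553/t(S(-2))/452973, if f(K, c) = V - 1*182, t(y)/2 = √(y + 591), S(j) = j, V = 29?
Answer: -153/293653 - 325553*√589/533602194 ≈ -0.015328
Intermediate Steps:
t(y) = 2*√(591 + y) (t(y) = 2*√(y + 591) = 2*√(591 + y))
f(K, c) = -153 (f(K, c) = 29 - 1*182 = 29 - 182 = -153)
f(16*7, -207)/293653 - 325553/t(S(-2))/452973 = -153/293653 - 325553*1/(2*√(591 - 2))/452973 = -153*1/293653 - 325553*√589/1178*(1/452973) = -153/293653 - 325553*√589/1178*(1/452973) = -153/293653 - 325553*√589/533602194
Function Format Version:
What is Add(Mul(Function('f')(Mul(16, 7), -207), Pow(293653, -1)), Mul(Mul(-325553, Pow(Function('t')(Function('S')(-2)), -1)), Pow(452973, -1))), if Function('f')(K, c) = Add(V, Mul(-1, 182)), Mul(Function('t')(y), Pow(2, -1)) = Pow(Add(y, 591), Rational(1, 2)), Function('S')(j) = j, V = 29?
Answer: Add(Rational(-153, 293653), Mul(Rational(-325553, 533602194), Pow(589, Rational(1, 2)))) ≈ -0.015328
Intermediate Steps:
Function('t')(y) = Mul(2, Pow(Add(591, y), Rational(1, 2))) (Function('t')(y) = Mul(2, Pow(Add(y, 591), Rational(1, 2))) = Mul(2, Pow(Add(591, y), Rational(1, 2))))
Function('f')(K, c) = -153 (Function('f')(K, c) = Add(29, Mul(-1, 182)) = Add(29, -182) = -153)
Add(Mul(Function('f')(Mul(16, 7), -207), Pow(293653, -1)), Mul(Mul(-325553, Pow(Function('t')(Function('S')(-2)), -1)), Pow(452973, -1))) = Add(Mul(-153, Pow(293653, -1)), Mul(Mul(-325553, Pow(Mul(2, Pow(Add(591, -2), Rational(1, 2))), -1)), Pow(452973, -1))) = Add(Mul(-153, Rational(1, 293653)), Mul(Mul(-325553, Pow(Mul(2, Pow(589, Rational(1, 2))), -1)), Rational(1, 452973))) = Add(Rational(-153, 293653), Mul(Mul(-325553, Mul(Rational(1, 1178), Pow(589, Rational(1, 2)))), Rational(1, 452973))) = Add(Rational(-153, 293653), Mul(Mul(Rational(-325553, 1178), Pow(589, Rational(1, 2))), Rational(1, 452973))) = Add(Rational(-153, 293653), Mul(Rational(-325553, 533602194), Pow(589, Rational(1, 2))))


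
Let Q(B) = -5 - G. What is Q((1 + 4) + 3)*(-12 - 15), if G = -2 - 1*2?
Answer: 27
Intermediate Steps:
G = -4 (G = -2 - 2 = -4)
Q(B) = -1 (Q(B) = -5 - 1*(-4) = -5 + 4 = -1)
Q((1 + 4) + 3)*(-12 - 15) = -(-12 - 15) = -1*(-27) = 27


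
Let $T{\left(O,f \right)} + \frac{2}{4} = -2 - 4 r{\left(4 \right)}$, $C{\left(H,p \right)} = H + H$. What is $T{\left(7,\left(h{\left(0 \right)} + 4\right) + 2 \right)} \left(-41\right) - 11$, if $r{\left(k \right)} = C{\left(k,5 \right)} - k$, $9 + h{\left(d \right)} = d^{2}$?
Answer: $\frac{1495}{2} \approx 747.5$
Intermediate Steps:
$C{\left(H,p \right)} = 2 H$
$h{\left(d \right)} = -9 + d^{2}$
$r{\left(k \right)} = k$ ($r{\left(k \right)} = 2 k - k = k$)
$T{\left(O,f \right)} = - \frac{37}{2}$ ($T{\left(O,f \right)} = - \frac{1}{2} - 18 = - \frac{37}{2}$)
$T{\left(7,\left(h{\left(0 \right)} + 4\right) + 2 \right)} \left(-41\right) - 11 = \left(- \frac{37}{2}\right) \left(-41\right) - 11 = \frac{1517}{2} - 11 = \frac{1495}{2}$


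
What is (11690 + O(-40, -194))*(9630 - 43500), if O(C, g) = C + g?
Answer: -388014720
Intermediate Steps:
(11690 + O(-40, -194))*(9630 - 43500) = (11690 + (-40 - 194))*(9630 - 43500) = (11690 - 234)*(-33870) = 11456*(-33870) = -388014720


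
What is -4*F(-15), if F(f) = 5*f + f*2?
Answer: 420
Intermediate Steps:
F(f) = 7*f (F(f) = 5*f + 2*f = 7*f)
-4*F(-15) = -28*(-15) = -4*(-105) = 420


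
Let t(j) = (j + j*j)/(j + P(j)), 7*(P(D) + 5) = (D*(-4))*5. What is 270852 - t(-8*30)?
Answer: 167035380/617 ≈ 2.7072e+5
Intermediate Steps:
P(D) = -5 - 20*D/7 (P(D) = -5 + ((D*(-4))*5)/7 = -5 + (-4*D*5)/7 = -5 + (-20*D)/7 = -5 - 20*D/7)
t(j) = (j + j**2)/(-5 - 13*j/7) (t(j) = (j + j*j)/(j + (-5 - 20*j/7)) = (j + j**2)/(-5 - 13*j/7))
270852 - t(-8*30) = 270852 - (-7)*(-8*30)*(1 - 8*30)/(35 + 13*(-8*30)) = 270852 - (-7)*(-240)*(1 - 240)/(35 + 13*(-240)) = 270852 - (-7)*(-240)*(-239)/(35 - 3120) = 270852 - (-7)*(-240)*(-239)/(-3085) = 270852 - (-7)*(-240)*(-1)*(-239)/3085 = 270852 - 1*80304/617 = 270852 - 80304/617 = 167035380/617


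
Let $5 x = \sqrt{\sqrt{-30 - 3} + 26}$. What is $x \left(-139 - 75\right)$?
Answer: $- \frac{214 \sqrt{26 + i \sqrt{33}}}{5} \approx -219.55 - 23.965 i$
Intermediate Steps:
$x = \frac{\sqrt{26 + i \sqrt{33}}}{5}$ ($x = \frac{\sqrt{\sqrt{-30 - 3} + 26}}{5} = \frac{\sqrt{\sqrt{-33} + 26}}{5} = \frac{\sqrt{i \sqrt{33} + 26}}{5} = \frac{\sqrt{26 + i \sqrt{33}}}{5} \approx 1.0259 + 0.11199 i$)
$x \left(-139 - 75\right) = \frac{\sqrt{26 + i \sqrt{33}}}{5} \left(-139 - 75\right) = \frac{\sqrt{26 + i \sqrt{33}}}{5} \left(-214\right) = - \frac{214 \sqrt{26 + i \sqrt{33}}}{5}$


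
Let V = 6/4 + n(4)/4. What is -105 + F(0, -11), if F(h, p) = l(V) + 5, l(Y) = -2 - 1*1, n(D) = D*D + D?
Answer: -103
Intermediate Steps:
n(D) = D + D² (n(D) = D² + D = D + D²)
V = 13/2 (V = 6/4 + (4*(1 + 4))/4 = 6*(¼) + (4*5)*(¼) = 3/2 + 20*(¼) = 3/2 + 5 = 13/2 ≈ 6.5000)
l(Y) = -3 (l(Y) = -2 - 1 = -3)
F(h, p) = 2 (F(h, p) = -3 + 5 = 2)
-105 + F(0, -11) = -105 + 2 = -103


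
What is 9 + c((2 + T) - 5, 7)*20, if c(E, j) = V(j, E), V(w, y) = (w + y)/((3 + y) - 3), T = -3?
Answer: 17/3 ≈ 5.6667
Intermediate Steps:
V(w, y) = (w + y)/y
c(E, j) = (E + j)/E (c(E, j) = (j + E)/E = (E + j)/E)
9 + c((2 + T) - 5, 7)*20 = 9 + ((((2 - 3) - 5) + 7)/((2 - 3) - 5))*20 = 9 + (((-1 - 5) + 7)/(-1 - 5))*20 = 9 + ((-6 + 7)/(-6))*20 = 9 - 1/6*1*20 = 9 - 1/6*20 = 9 - 10/3 = 17/3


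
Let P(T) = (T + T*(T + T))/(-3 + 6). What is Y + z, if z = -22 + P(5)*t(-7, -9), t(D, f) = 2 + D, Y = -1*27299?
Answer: -82238/3 ≈ -27413.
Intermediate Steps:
Y = -27299
P(T) = T/3 + 2*T²/3 (P(T) = (T + T*(2*T))/3 = (T + 2*T²)*(⅓) = T/3 + 2*T²/3)
z = -341/3 (z = -22 + ((⅓)*5*(1 + 2*5))*(2 - 7) = -22 + ((⅓)*5*(1 + 10))*(-5) = -22 + ((⅓)*5*11)*(-5) = -22 + (55/3)*(-5) = -22 - 275/3 = -341/3 ≈ -113.67)
Y + z = -27299 - 341/3 = -82238/3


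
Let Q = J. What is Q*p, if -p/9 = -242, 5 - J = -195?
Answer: 435600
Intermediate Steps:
J = 200 (J = 5 - 1*(-195) = 5 + 195 = 200)
Q = 200
p = 2178 (p = -9*(-242) = 2178)
Q*p = 200*2178 = 435600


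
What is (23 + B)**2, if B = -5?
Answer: 324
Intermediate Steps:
(23 + B)**2 = (23 - 5)**2 = 18**2 = 324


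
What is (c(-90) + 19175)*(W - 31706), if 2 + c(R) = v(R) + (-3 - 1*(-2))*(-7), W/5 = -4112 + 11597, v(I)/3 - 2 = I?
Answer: 108180604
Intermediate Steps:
v(I) = 6 + 3*I
W = 37425 (W = 5*(-4112 + 11597) = 5*7485 = 37425)
c(R) = 11 + 3*R (c(R) = -2 + ((6 + 3*R) + (-3 - 1*(-2))*(-7)) = -2 + ((6 + 3*R) + (-3 + 2)*(-7)) = -2 + ((6 + 3*R) - 1*(-7)) = -2 + ((6 + 3*R) + 7) = -2 + (13 + 3*R) = 11 + 3*R)
(c(-90) + 19175)*(W - 31706) = ((11 + 3*(-90)) + 19175)*(37425 - 31706) = ((11 - 270) + 19175)*5719 = (-259 + 19175)*5719 = 18916*5719 = 108180604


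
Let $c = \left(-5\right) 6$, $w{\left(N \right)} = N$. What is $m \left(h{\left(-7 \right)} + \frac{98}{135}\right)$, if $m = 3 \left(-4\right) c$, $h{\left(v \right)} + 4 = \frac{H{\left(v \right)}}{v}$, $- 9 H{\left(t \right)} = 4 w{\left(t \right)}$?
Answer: $- \frac{4016}{3} \approx -1338.7$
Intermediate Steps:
$H{\left(t \right)} = - \frac{4 t}{9}$
$c = -30$
$h{\left(v \right)} = - \frac{40}{9}$ ($h{\left(v \right)} = -4 + \frac{\left(- \frac{4}{9}\right) v}{v} = -4 - \frac{4}{9} = - \frac{40}{9}$)
$m = 360$ ($m = 3 \left(-4\right) \left(-30\right) = \left(-12\right) \left(-30\right) = 360$)
$m \left(h{\left(-7 \right)} + \frac{98}{135}\right) = 360 \left(- \frac{40}{9} + \frac{98}{135}\right) = 360 \left(- \frac{502}{135}\right) = - \frac{4016}{3}$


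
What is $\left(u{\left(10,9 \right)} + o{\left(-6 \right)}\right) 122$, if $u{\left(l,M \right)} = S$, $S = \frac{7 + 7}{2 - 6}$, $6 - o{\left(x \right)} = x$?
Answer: $1037$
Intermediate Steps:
$o{\left(x \right)} = 6 - x$
$S = - \frac{7}{2}$ ($S = \frac{14}{-4} = 14 \left(- \frac{1}{4}\right) = - \frac{7}{2} \approx -3.5$)
$u{\left(l,M \right)} = - \frac{7}{2}$
$\left(u{\left(10,9 \right)} + o{\left(-6 \right)}\right) 122 = \left(- \frac{7}{2} + \left(6 - -6\right)\right) 122 = \left(- \frac{7}{2} + \left(6 + 6\right)\right) 122 = \left(- \frac{7}{2} + 12\right) 122 = \frac{17}{2} \cdot 122 = 1037$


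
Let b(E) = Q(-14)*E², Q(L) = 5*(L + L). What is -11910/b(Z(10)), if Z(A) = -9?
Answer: 397/378 ≈ 1.0503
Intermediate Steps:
Q(L) = 10*L (Q(L) = 5*(2*L) = 10*L)
b(E) = -140*E² (b(E) = (10*(-14))*E² = -140*E²)
-11910/b(Z(10)) = -11910/((-140*(-9)²)) = -11910/((-140*81)) = -11910/(-11340) = -11910*(-1/11340) = 397/378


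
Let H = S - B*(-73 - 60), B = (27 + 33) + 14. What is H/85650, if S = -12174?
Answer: -1166/42825 ≈ -0.027227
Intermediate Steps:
B = 74 (B = 60 + 14 = 74)
H = -2332 (H = -12174 - 74*(-73 - 60) = -12174 - 74*(-133) = -12174 - 1*(-9842) = -12174 + 9842 = -2332)
H/85650 = -2332/85650 = -2332*1/85650 = -1166/42825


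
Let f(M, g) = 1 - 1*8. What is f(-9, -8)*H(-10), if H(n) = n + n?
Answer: 140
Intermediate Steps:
H(n) = 2*n
f(M, g) = -7 (f(M, g) = 1 - 8 = -7)
f(-9, -8)*H(-10) = -14*(-10) = -7*(-20) = 140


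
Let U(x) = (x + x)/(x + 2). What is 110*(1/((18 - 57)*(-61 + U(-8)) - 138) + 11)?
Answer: 2585880/2137 ≈ 1210.1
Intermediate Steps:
U(x) = 2*x/(2 + x) (U(x) = (2*x)/(2 + x) = 2*x/(2 + x))
110*(1/((18 - 57)*(-61 + U(-8)) - 138) + 11) = 110*(1/((18 - 57)*(-61 + 2*(-8)/(2 - 8)) - 138) + 11) = 110*(1/(-39*(-61 + 2*(-8)/(-6)) - 138) + 11) = 110*(1/(-39*(-61 + 2*(-8)*(-⅙)) - 138) + 11) = 110*(1/(-39*(-61 + 8/3) - 138) + 11) = 110*(1/(-39*(-175/3) - 138) + 11) = 110*(1/(2275 - 138) + 11) = 110*(1/2137 + 11) = 110*(23508/2137) = 2585880/2137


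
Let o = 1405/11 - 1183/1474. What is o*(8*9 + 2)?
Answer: 6922219/737 ≈ 9392.4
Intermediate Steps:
o = 187087/1474 (o = 1405*(1/11) - 1183*1/1474 = 1405/11 - 1183/1474 = 187087/1474 ≈ 126.92)
o*(8*9 + 2) = 187087*(8*9 + 2)/1474 = 187087*(72 + 2)/1474 = (187087/1474)*74 = 6922219/737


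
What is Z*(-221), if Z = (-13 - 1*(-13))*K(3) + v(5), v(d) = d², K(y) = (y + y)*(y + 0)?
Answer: -5525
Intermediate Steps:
K(y) = 2*y² (K(y) = (2*y)*y = 2*y²)
Z = 25 (Z = (-13 - 1*(-13))*(2*3²) + 5² = (-13 + 13)*(2*9) + 25 = 0*18 + 25 = 0 + 25 = 25)
Z*(-221) = 25*(-221) = -5525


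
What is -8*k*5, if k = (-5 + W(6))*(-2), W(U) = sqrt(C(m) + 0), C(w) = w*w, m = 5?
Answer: 0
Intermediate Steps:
C(w) = w**2
W(U) = 5 (W(U) = sqrt(5**2 + 0) = sqrt(25 + 0) = sqrt(25) = 5)
k = 0 (k = (-5 + 5)*(-2) = 0*(-2) = 0)
-8*k*5 = -8*0*5 = 0*5 = 0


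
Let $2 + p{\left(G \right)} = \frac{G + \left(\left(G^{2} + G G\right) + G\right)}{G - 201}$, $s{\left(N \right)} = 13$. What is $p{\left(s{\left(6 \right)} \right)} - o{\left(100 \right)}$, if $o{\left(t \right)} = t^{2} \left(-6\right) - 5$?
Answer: $\frac{2820050}{47} \approx 60001.0$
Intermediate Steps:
$p{\left(G \right)} = -2 + \frac{2 G + 2 G^{2}}{-201 + G}$ ($p{\left(G \right)} = -2 + \frac{G + \left(\left(G^{2} + G G\right) + G\right)}{G - 201} = -2 + \frac{G + \left(\left(G^{2} + G^{2}\right) + G\right)}{-201 + G} = -2 + \frac{G + \left(2 G^{2} + G\right)}{-201 + G} = -2 + \frac{G + \left(G + 2 G^{2}\right)}{-201 + G} = -2 + \frac{2 G + 2 G^{2}}{-201 + G}$)
$o{\left(t \right)} = -5 - 6 t^{2}$ ($o{\left(t \right)} = - 6 t^{2} - 5 = -5 - 6 t^{2}$)
$p{\left(s{\left(6 \right)} \right)} - o{\left(100 \right)} = \frac{2 \left(201 + 13^{2}\right)}{-201 + 13} - \left(-5 - 6 \cdot 100^{2}\right) = \frac{2 \left(201 + 169\right)}{-188} - \left(-5 - 60000\right) = 2 \left(- \frac{1}{188}\right) 370 - \left(-5 - 60000\right) = - \frac{185}{47} - -60005 = - \frac{185}{47} + 60005 = \frac{2820050}{47}$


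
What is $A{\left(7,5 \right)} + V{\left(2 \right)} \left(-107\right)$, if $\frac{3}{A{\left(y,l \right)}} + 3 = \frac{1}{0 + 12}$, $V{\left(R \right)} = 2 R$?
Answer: $- \frac{15016}{35} \approx -429.03$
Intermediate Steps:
$A{\left(y,l \right)} = - \frac{36}{35}$ ($A{\left(y,l \right)} = \frac{3}{-3 + \frac{1}{0 + 12}} = \frac{3}{-3 + \frac{1}{12}} = \frac{3}{- \frac{35}{12}} = 3 \left(- \frac{12}{35}\right) = - \frac{36}{35}$)
$A{\left(7,5 \right)} + V{\left(2 \right)} \left(-107\right) = - \frac{36}{35} + 2 \cdot 2 \left(-107\right) = - \frac{36}{35} + 4 \left(-107\right) = - \frac{36}{35} - 428 = - \frac{15016}{35}$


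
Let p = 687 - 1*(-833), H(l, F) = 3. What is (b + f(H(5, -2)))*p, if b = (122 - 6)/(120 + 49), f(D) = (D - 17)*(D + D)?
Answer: -21401600/169 ≈ -1.2664e+5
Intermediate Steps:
p = 1520 (p = 687 + 833 = 1520)
f(D) = 2*D*(-17 + D) (f(D) = (-17 + D)*(2*D) = 2*D*(-17 + D))
b = 116/169 ≈ 0.68639
(b + f(H(5, -2)))*p = (116/169 + 2*3*(-17 + 3))*1520 = (116/169 + 2*3*(-14))*1520 = (116/169 - 84)*1520 = -14080/169*1520 = -21401600/169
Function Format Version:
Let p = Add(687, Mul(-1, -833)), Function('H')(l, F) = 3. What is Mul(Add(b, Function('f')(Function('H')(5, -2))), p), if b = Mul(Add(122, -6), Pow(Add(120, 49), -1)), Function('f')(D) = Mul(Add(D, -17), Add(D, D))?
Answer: Rational(-21401600, 169) ≈ -1.2664e+5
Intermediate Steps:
p = 1520 (p = Add(687, 833) = 1520)
Function('f')(D) = Mul(2, D, Add(-17, D)) (Function('f')(D) = Mul(Add(-17, D), Mul(2, D)) = Mul(2, D, Add(-17, D)))
b = Rational(116, 169) (b = Mul(116, Pow(169, -1)) = Mul(116, Rational(1, 169)) = Rational(116, 169) ≈ 0.68639)
Mul(Add(b, Function('f')(Function('H')(5, -2))), p) = Mul(Add(Rational(116, 169), Mul(2, 3, Add(-17, 3))), 1520) = Mul(Add(Rational(116, 169), Mul(2, 3, -14)), 1520) = Mul(Add(Rational(116, 169), -84), 1520) = Mul(Rational(-14080, 169), 1520) = Rational(-21401600, 169)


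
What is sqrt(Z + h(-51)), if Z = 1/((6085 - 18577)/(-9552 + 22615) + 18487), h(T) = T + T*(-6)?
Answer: sqrt(14870106449745376762)/241483189 ≈ 15.969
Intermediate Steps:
h(T) = -5*T (h(T) = T - 6*T = -5*T)
Z = 13063/241483189 (Z = 1/(-12492/13063 + 18487) = 1/(241483189/13063) = 13063/241483189 ≈ 5.4095e-5)
sqrt(Z + h(-51)) = sqrt(13063/241483189 - 5*(-51)) = sqrt(13063/241483189 + 255) = sqrt(61578226258/241483189) = sqrt(14870106449745376762)/241483189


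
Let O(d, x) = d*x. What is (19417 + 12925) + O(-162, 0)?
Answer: 32342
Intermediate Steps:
(19417 + 12925) + O(-162, 0) = (19417 + 12925) - 162*0 = 32342 + 0 = 32342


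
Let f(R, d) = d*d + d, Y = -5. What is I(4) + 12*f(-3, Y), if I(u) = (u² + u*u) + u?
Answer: 276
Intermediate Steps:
I(u) = u + 2*u² (I(u) = (u² + u²) + u = 2*u² + u = u + 2*u²)
f(R, d) = d + d² (f(R, d) = d² + d = d + d²)
I(4) + 12*f(-3, Y) = 4*(1 + 2*4) + 12*(-5*(1 - 5)) = 4*(1 + 8) + 12*(-5*(-4)) = 4*9 + 12*20 = 36 + 240 = 276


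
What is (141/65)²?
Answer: 19881/4225 ≈ 4.7056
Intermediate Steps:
(141/65)² = 19881/4225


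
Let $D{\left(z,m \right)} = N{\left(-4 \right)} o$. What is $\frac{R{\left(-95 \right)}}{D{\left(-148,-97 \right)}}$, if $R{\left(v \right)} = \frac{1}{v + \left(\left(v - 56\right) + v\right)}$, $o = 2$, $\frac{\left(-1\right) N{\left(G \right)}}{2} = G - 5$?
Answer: $- \frac{1}{12276} \approx -8.146 \cdot 10^{-5}$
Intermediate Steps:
$N{\left(G \right)} = 10 - 2 G$ ($N{\left(G \right)} = - 2 \left(G - 5\right) = - 2 \left(-5 + G\right) = 10 - 2 G$)
$D{\left(z,m \right)} = 36$ ($D{\left(z,m \right)} = \left(10 - -8\right) 2 = \left(10 + 8\right) 2 = 18 \cdot 2 = 36$)
$R{\left(v \right)} = \frac{1}{-56 + 3 v}$ ($R{\left(v \right)} = \frac{1}{v + \left(\left(-56 + v\right) + v\right)} = \frac{1}{v + \left(-56 + 2 v\right)} = \frac{1}{-56 + 3 v}$)
$\frac{R{\left(-95 \right)}}{D{\left(-148,-97 \right)}} = \frac{1}{\left(-56 + 3 \left(-95\right)\right) 36} = \frac{1}{-56 - 285} \cdot \frac{1}{36} = \frac{1}{-341} \cdot \frac{1}{36} = \left(- \frac{1}{341}\right) \frac{1}{36} = - \frac{1}{12276}$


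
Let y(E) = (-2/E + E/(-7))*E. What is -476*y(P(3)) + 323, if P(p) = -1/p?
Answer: 11543/9 ≈ 1282.6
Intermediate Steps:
y(E) = E*(-2/E - E/7) (y(E) = (-2/E + E*(-⅐))*E = (-2/E - E/7)*E = E*(-2/E - E/7))
-476*y(P(3)) + 323 = -476*(-2 - (-1/3)²/7) + 323 = -476*(-2 - (-1*⅓)²/7) + 323 = -476*(-2 - (-⅓)²/7) + 323 = -476*(-2 - ⅐*⅑) + 323 = -476*(-2 - 1/63) + 323 = -476*(-127/63) + 323 = 8636/9 + 323 = 11543/9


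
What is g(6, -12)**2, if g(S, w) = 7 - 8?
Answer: 1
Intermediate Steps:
g(S, w) = -1
g(6, -12)**2 = (-1)**2 = 1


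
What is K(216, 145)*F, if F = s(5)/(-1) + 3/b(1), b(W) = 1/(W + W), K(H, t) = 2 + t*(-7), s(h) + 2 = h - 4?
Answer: -7091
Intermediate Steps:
s(h) = -6 + h (s(h) = -2 + (h - 4) = -2 + (-4 + h) = -6 + h)
K(H, t) = 2 - 7*t
b(W) = 1/(2*W)
F = 7 (F = (-6 + 5)/(-1) + 3/(((½)/1)) = -1*(-1) + 3/(((½)*1)) = 1 + 3/(½) = 1 + 3*2 = 1 + 6 = 7)
K(216, 145)*F = (2 - 7*145)*7 = (2 - 1015)*7 = -1013*7 = -7091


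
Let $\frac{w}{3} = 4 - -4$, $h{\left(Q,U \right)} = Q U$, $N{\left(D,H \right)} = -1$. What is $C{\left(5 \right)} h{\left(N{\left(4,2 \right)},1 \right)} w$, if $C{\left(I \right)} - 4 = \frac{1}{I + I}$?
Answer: $- \frac{492}{5} \approx -98.4$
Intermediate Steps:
$w = 24$ ($w = 3 \left(4 - -4\right) = 3 \left(4 + 4\right) = 3 \cdot 8 = 24$)
$C{\left(I \right)} = 4 + \frac{1}{2 I}$ ($C{\left(I \right)} = 4 + \frac{1}{I + I} = 4 + \frac{1}{2 I}$)
$C{\left(5 \right)} h{\left(N{\left(4,2 \right)},1 \right)} w = \left(4 + \frac{1}{2 \cdot 5}\right) \left(\left(-1\right) 1\right) 24 = \left(4 + \frac{1}{2} \cdot \frac{1}{5}\right) \left(-1\right) 24 = \left(4 + \frac{1}{10}\right) \left(-1\right) 24 = \frac{41}{10} \left(-1\right) 24 = \left(- \frac{41}{10}\right) 24 = - \frac{492}{5}$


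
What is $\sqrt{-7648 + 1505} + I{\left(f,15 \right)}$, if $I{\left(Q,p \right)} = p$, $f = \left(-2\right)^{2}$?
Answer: $15 + i \sqrt{6143} \approx 15.0 + 78.377 i$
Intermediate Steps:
$f = 4$
$\sqrt{-7648 + 1505} + I{\left(f,15 \right)} = \sqrt{-7648 + 1505} + 15 = \sqrt{-6143} + 15 = i \sqrt{6143} + 15 = 15 + i \sqrt{6143}$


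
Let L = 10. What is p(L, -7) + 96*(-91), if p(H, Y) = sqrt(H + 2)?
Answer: -8736 + 2*sqrt(3) ≈ -8732.5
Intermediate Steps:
p(H, Y) = sqrt(2 + H)
p(L, -7) + 96*(-91) = sqrt(2 + 10) + 96*(-91) = sqrt(12) - 8736 = 2*sqrt(3) - 8736 = -8736 + 2*sqrt(3)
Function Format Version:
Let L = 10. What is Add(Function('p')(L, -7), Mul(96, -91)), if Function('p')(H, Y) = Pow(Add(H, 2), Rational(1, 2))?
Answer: Add(-8736, Mul(2, Pow(3, Rational(1, 2)))) ≈ -8732.5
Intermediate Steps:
Function('p')(H, Y) = Pow(Add(2, H), Rational(1, 2))
Add(Function('p')(L, -7), Mul(96, -91)) = Add(Pow(Add(2, 10), Rational(1, 2)), Mul(96, -91)) = Add(Pow(12, Rational(1, 2)), -8736) = Add(Mul(2, Pow(3, Rational(1, 2))), -8736) = Add(-8736, Mul(2, Pow(3, Rational(1, 2))))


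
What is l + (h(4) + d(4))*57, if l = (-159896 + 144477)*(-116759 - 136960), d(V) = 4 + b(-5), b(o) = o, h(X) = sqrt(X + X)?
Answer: 3912093204 + 114*sqrt(2) ≈ 3.9121e+9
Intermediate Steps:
h(X) = sqrt(2)*sqrt(X) (h(X) = sqrt(2*X) = sqrt(2)*sqrt(X))
d(V) = -1 (d(V) = 4 - 5 = -1)
l = 3912093261 (l = -15419*(-253719) = 3912093261)
l + (h(4) + d(4))*57 = 3912093261 + (sqrt(2)*sqrt(4) - 1)*57 = 3912093261 + (sqrt(2)*2 - 1)*57 = 3912093261 + (2*sqrt(2) - 1)*57 = 3912093261 + (-1 + 2*sqrt(2))*57 = 3912093261 + (-57 + 114*sqrt(2)) = 3912093204 + 114*sqrt(2)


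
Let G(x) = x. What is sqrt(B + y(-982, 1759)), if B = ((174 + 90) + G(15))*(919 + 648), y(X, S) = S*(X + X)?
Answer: I*sqrt(3017483) ≈ 1737.1*I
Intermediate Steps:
y(X, S) = 2*S*X (y(X, S) = S*(2*X) = 2*S*X)
B = 437193 (B = ((174 + 90) + 15)*(919 + 648) = (264 + 15)*1567 = 279*1567 = 437193)
sqrt(B + y(-982, 1759)) = sqrt(437193 + 2*1759*(-982)) = sqrt(437193 - 3454676) = sqrt(-3017483) = I*sqrt(3017483)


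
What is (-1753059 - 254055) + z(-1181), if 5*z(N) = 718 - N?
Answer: -10033671/5 ≈ -2.0067e+6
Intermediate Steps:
z(N) = 718/5 - N/5 (z(N) = (718 - N)/5 = 718/5 - N/5)
(-1753059 - 254055) + z(-1181) = (-1753059 - 254055) + (718/5 - ⅕*(-1181)) = -2007114 + (718/5 + 1181/5) = -2007114 + 1899/5 = -10033671/5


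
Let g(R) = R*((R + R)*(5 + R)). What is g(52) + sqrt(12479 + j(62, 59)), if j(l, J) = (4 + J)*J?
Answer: 308256 + 2*sqrt(4049) ≈ 3.0838e+5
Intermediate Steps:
j(l, J) = J*(4 + J)
g(R) = 2*R**2*(5 + R) (g(R) = R*((2*R)*(5 + R)) = R*(2*R*(5 + R)) = 2*R**2*(5 + R))
g(52) + sqrt(12479 + j(62, 59)) = 2*52**2*(5 + 52) + sqrt(12479 + 59*(4 + 59)) = 2*2704*57 + sqrt(12479 + 59*63) = 308256 + sqrt(12479 + 3717) = 308256 + sqrt(16196) = 308256 + 2*sqrt(4049)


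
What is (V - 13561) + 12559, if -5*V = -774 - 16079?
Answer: 11843/5 ≈ 2368.6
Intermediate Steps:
V = 16853/5 (V = -(-774 - 16079)/5 = -1/5*(-16853) = 16853/5 ≈ 3370.6)
(V - 13561) + 12559 = (16853/5 - 13561) + 12559 = -50952/5 + 12559 = 11843/5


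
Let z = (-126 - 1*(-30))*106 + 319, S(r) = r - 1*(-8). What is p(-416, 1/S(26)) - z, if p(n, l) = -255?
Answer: 9602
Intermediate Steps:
S(r) = 8 + r (S(r) = r + 8 = 8 + r)
z = -9857 (z = (-126 + 30)*106 + 319 = -96*106 + 319 = -10176 + 319 = -9857)
p(-416, 1/S(26)) - z = -255 - 1*(-9857) = -255 + 9857 = 9602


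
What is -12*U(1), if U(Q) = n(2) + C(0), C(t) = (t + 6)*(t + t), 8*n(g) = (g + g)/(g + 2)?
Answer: -3/2 ≈ -1.5000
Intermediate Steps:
n(g) = g/(4*(2 + g)) (n(g) = ((g + g)/(g + 2))/8 = ((2*g)/(2 + g))/8 = (2*g/(2 + g))/8 = g/(4*(2 + g)))
C(t) = 2*t*(6 + t) (C(t) = (6 + t)*(2*t) = 2*t*(6 + t))
U(Q) = 1/8 (U(Q) = (1/4)*2/(2 + 2) + 2*0*(6 + 0) = (1/4)*2/4 + 2*0*6 = (1/4)*2*(1/4) + 0 = 1/8 + 0 = 1/8)
-12*U(1) = -12*1/8 = -3/2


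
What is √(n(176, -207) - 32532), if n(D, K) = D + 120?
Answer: 2*I*√8059 ≈ 179.54*I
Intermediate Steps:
n(D, K) = 120 + D
√(n(176, -207) - 32532) = √((120 + 176) - 32532) = √(296 - 32532) = √(-32236) = 2*I*√8059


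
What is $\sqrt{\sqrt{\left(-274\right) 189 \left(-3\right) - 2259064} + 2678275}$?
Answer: $\sqrt{2678275 + 11 i \sqrt{17386}} \approx 1636.5 + 0.443 i$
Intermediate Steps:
$\sqrt{\sqrt{\left(-274\right) 189 \left(-3\right) - 2259064} + 2678275} = \sqrt{\sqrt{\left(-51786\right) \left(-3\right) - 2259064} + 2678275} = \sqrt{\sqrt{155358 - 2259064} + 2678275} = \sqrt{\sqrt{-2103706} + 2678275} = \sqrt{11 i \sqrt{17386} + 2678275} = \sqrt{2678275 + 11 i \sqrt{17386}}$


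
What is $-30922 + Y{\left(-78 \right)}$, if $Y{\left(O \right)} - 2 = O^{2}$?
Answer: $-24836$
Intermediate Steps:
$Y{\left(O \right)} = 2 + O^{2}$
$-30922 + Y{\left(-78 \right)} = -30922 + \left(2 + \left(-78\right)^{2}\right) = -30922 + \left(2 + 6084\right) = -30922 + 6086 = -24836$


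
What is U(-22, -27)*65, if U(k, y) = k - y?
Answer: 325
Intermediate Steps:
U(-22, -27)*65 = (-22 - 1*(-27))*65 = (-22 + 27)*65 = 5*65 = 325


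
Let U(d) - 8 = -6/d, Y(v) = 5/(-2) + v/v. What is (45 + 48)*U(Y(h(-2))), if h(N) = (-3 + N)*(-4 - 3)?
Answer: 1116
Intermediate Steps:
h(N) = 21 - 7*N (h(N) = (-3 + N)*(-7) = 21 - 7*N)
Y(v) = -3/2 (Y(v) = 5*(-1/2) + 1 = -5/2 + 1 = -3/2)
U(d) = 8 - 6/d
(45 + 48)*U(Y(h(-2))) = (45 + 48)*(8 - 6/(-3/2)) = 93*(8 - 6*(-2/3)) = 93*(8 + 4) = 93*12 = 1116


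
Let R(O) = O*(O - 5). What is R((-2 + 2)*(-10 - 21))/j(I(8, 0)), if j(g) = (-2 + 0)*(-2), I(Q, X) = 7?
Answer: 0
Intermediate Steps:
R(O) = O*(-5 + O)
j(g) = 4 (j(g) = -2*(-2) = 4)
R((-2 + 2)*(-10 - 21))/j(I(8, 0)) = (((-2 + 2)*(-10 - 21))*(-5 + (-2 + 2)*(-10 - 21)))/4 = ((0*(-31))*(-5 + 0*(-31)))*(¼) = (0*(-5 + 0))*(¼) = (0*(-5))*(¼) = 0*(¼) = 0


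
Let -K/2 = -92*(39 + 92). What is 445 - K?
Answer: -23659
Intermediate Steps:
K = 24104 (K = -(-184)*(39 + 92) = -(-184)*131 = -2*(-12052) = 24104)
445 - K = 445 - 1*24104 = 445 - 24104 = -23659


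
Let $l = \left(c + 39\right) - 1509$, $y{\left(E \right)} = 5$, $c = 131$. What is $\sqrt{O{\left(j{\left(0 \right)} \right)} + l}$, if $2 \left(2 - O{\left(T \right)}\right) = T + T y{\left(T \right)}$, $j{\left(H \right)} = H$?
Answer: $i \sqrt{1337} \approx 36.565 i$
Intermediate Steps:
$O{\left(T \right)} = 2 - 3 T$ ($O{\left(T \right)} = 2 - \frac{T + T 5}{2} = 2 - \frac{T + 5 T}{2} = 2 - \frac{6 T}{2} = 2 - 3 T$)
$l = -1339$ ($l = \left(131 + 39\right) - 1509 = 170 - 1509 = -1339$)
$\sqrt{O{\left(j{\left(0 \right)} \right)} + l} = \sqrt{\left(2 - 0\right) - 1339} = \sqrt{\left(2 + 0\right) - 1339} = \sqrt{2 - 1339} = \sqrt{-1337} = i \sqrt{1337}$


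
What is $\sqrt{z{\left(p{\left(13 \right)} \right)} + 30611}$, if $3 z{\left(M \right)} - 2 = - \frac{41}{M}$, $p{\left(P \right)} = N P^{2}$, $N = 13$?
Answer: $\frac{\sqrt{874299634}}{169} \approx 174.96$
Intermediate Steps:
$p{\left(P \right)} = 13 P^{2}$
$z{\left(M \right)} = \frac{2}{3} - \frac{41}{3 M}$ ($z{\left(M \right)} = \frac{2}{3} + \frac{\left(-41\right) \frac{1}{M}}{3} = \frac{2}{3} - \frac{41}{3 M}$)
$\sqrt{z{\left(p{\left(13 \right)} \right)} + 30611} = \sqrt{\frac{-41 + 2 \cdot 13 \cdot 13^{2}}{3 \cdot 13 \cdot 13^{2}} + 30611} = \sqrt{\frac{-41 + 2 \cdot 13 \cdot 169}{3 \cdot 13 \cdot 169} + 30611} = \sqrt{\frac{-41 + 2 \cdot 2197}{3 \cdot 2197} + 30611} = \sqrt{\frac{1}{3} \cdot \frac{1}{2197} \left(-41 + 4394\right) + 30611} = \sqrt{\frac{1}{3} \cdot \frac{1}{2197} \cdot 4353 + 30611} = \sqrt{\frac{1451}{2197} + 30611} = \sqrt{\frac{67253818}{2197}} = \frac{\sqrt{874299634}}{169}$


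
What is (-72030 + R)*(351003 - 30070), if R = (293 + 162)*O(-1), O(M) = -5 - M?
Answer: -23700902050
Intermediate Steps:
R = -1820 (R = (293 + 162)*(-5 - 1*(-1)) = 455*(-5 + 1) = 455*(-4) = -1820)
(-72030 + R)*(351003 - 30070) = (-72030 - 1820)*(351003 - 30070) = -73850*320933 = -23700902050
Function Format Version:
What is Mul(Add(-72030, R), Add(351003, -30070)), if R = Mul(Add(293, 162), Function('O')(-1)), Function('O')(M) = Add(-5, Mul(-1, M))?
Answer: -23700902050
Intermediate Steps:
R = -1820 (R = Mul(Add(293, 162), Add(-5, Mul(-1, -1))) = Mul(455, Add(-5, 1)) = Mul(455, -4) = -1820)
Mul(Add(-72030, R), Add(351003, -30070)) = Mul(Add(-72030, -1820), Add(351003, -30070)) = Mul(-73850, 320933) = -23700902050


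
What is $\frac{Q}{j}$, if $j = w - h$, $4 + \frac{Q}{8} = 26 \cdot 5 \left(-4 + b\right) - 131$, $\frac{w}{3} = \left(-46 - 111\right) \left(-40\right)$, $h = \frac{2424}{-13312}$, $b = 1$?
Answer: $- \frac{2329600}{10450021} \approx -0.22293$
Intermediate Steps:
$h = - \frac{303}{1664}$ ($h = 2424 \left(- \frac{1}{13312}\right) = - \frac{303}{1664} \approx -0.18209$)
$w = 18840$ ($w = 3 \left(-46 - 111\right) \left(-40\right) = 3 \left(\left(-157\right) \left(-40\right)\right) = 3 \cdot 6280 = 18840$)
$Q = -4200$ ($Q = -32 + 8 \left(26 \cdot 5 \left(-4 + 1\right) - 131\right) = -32 + 8 \left(26 \cdot 5 \left(-3\right) - 131\right) = -32 + 8 \left(26 \left(-15\right) - 131\right) = -32 + 8 \left(-390 - 131\right) = -32 + 8 \left(-521\right) = -32 - 4168 = -4200$)
$j = \frac{31350063}{1664}$ ($j = 18840 - - \frac{303}{1664} = 18840 + \frac{303}{1664} = \frac{31350063}{1664} \approx 18840.0$)
$\frac{Q}{j} = - \frac{4200}{\frac{31350063}{1664}} = \left(-4200\right) \frac{1664}{31350063} = - \frac{2329600}{10450021}$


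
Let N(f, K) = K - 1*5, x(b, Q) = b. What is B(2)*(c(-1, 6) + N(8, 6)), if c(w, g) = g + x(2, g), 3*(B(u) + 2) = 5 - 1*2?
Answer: -9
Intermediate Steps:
B(u) = -1 (B(u) = -2 + (5 - 1*2)/3 = -2 + (5 - 2)/3 = -2 + (⅓)*3 = -2 + 1 = -1)
c(w, g) = 2 + g (c(w, g) = g + 2 = 2 + g)
N(f, K) = -5 + K (N(f, K) = K - 5 = -5 + K)
B(2)*(c(-1, 6) + N(8, 6)) = -((2 + 6) + (-5 + 6)) = -(8 + 1) = -1*9 = -9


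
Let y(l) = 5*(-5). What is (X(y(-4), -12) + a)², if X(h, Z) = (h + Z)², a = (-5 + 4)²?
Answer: 1876900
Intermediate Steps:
y(l) = -25
a = 1 (a = (-1)² = 1)
X(h, Z) = (Z + h)²
(X(y(-4), -12) + a)² = ((-12 - 25)² + 1)² = ((-37)² + 1)² = (1369 + 1)² = 1370² = 1876900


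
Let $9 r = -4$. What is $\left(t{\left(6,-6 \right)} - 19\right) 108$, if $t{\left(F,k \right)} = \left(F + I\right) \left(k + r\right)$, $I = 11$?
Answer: $-13884$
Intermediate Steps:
$r = - \frac{4}{9}$ ($r = \frac{1}{9} \left(-4\right) = - \frac{4}{9} \approx -0.44444$)
$t{\left(F,k \right)} = \left(11 + F\right) \left(- \frac{4}{9} + k\right)$ ($t{\left(F,k \right)} = \left(F + 11\right) \left(k - \frac{4}{9}\right) = \left(11 + F\right) \left(- \frac{4}{9} + k\right)$)
$\left(t{\left(6,-6 \right)} - 19\right) 108 = \left(\left(- \frac{44}{9} + 11 \left(-6\right) - \frac{8}{3} + 6 \left(-6\right)\right) - 19\right) 108 = \left(\left(- \frac{44}{9} - 66 - \frac{8}{3} - 36\right) - 19\right) 108 = \left(- \frac{986}{9} - 19\right) 108 = \left(- \frac{1157}{9}\right) 108 = -13884$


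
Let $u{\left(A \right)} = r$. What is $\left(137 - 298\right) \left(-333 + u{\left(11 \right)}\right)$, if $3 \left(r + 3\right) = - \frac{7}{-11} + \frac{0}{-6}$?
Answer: $\frac{1784041}{33} \approx 54062.0$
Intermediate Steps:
$r = - \frac{92}{33}$ ($r = -3 + \frac{- \frac{7}{-11} + \frac{0}{-6}}{3} = -3 + \frac{\left(-7\right) \left(- \frac{1}{11}\right) + 0 \left(- \frac{1}{6}\right)}{3} = -3 + \frac{\frac{7}{11} + 0}{3} = -3 + \frac{1}{3} \cdot \frac{7}{11} = -3 + \frac{7}{33} = - \frac{92}{33} \approx -2.7879$)
$u{\left(A \right)} = - \frac{92}{33}$
$\left(137 - 298\right) \left(-333 + u{\left(11 \right)}\right) = \left(137 - 298\right) \left(-333 - \frac{92}{33}\right) = \left(-161\right) \left(- \frac{11081}{33}\right) = \frac{1784041}{33}$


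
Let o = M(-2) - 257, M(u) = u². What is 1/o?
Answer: -1/253 ≈ -0.0039526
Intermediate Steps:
o = -253 (o = (-2)² - 257 = 4 - 257 = -253)
1/o = 1/(-253) = -1/253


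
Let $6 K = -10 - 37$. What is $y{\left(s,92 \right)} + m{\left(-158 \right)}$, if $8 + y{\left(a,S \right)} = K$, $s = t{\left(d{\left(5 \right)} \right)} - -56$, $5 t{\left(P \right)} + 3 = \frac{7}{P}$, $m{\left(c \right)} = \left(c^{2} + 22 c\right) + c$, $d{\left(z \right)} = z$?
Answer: $\frac{127885}{6} \approx 21314.0$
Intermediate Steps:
$m{\left(c \right)} = c^{2} + 23 c$
$t{\left(P \right)} = - \frac{3}{5} + \frac{7}{5 P}$ ($t{\left(P \right)} = - \frac{3}{5} + \frac{7 \frac{1}{P}}{5} = - \frac{3}{5} + \frac{7}{5 P}$)
$s = \frac{1392}{25}$ ($s = \frac{7 - 15}{5 \cdot 5} - -56 = \frac{1}{5} \cdot \frac{1}{5} \left(7 - 15\right) + 56 = \frac{1}{5} \cdot \frac{1}{5} \left(-8\right) + 56 = - \frac{8}{25} + 56 = \frac{1392}{25} \approx 55.68$)
$K = - \frac{47}{6}$ ($K = \frac{-10 - 37}{6} = \frac{1}{6} \left(-47\right) = - \frac{47}{6} \approx -7.8333$)
$y{\left(a,S \right)} = - \frac{95}{6}$ ($y{\left(a,S \right)} = -8 - \frac{47}{6} = - \frac{95}{6}$)
$y{\left(s,92 \right)} + m{\left(-158 \right)} = - \frac{95}{6} - 158 \left(23 - 158\right) = - \frac{95}{6} - -21330 = - \frac{95}{6} + 21330 = \frac{127885}{6}$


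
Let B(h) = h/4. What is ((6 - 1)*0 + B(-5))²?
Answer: 25/16 ≈ 1.5625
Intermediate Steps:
B(h) = h/4 (B(h) = h*(¼) = h/4)
((6 - 1)*0 + B(-5))² = ((6 - 1)*0 + (¼)*(-5))² = (5*0 - 5/4)² = (0 - 5/4)² = (-5/4)² = 25/16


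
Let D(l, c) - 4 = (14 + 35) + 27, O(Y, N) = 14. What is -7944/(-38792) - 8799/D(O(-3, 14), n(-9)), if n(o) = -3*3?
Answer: -42586911/387920 ≈ -109.78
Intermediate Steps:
n(o) = -9
D(l, c) = 80 (D(l, c) = 4 + ((14 + 35) + 27) = 4 + (49 + 27) = 4 + 76 = 80)
-7944/(-38792) - 8799/D(O(-3, 14), n(-9)) = -7944/(-38792) - 8799/80 = -7944*(-1/38792) - 8799*1/80 = 993/4849 - 8799/80 = -42586911/387920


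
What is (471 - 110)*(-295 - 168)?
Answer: -167143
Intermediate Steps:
(471 - 110)*(-295 - 168) = 361*(-463) = -167143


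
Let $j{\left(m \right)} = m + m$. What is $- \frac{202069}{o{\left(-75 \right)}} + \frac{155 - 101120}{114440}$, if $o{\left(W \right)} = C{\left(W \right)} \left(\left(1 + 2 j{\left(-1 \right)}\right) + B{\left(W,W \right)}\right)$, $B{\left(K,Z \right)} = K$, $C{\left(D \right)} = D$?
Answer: $- \frac{2371542161}{66947400} \approx -35.424$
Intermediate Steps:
$j{\left(m \right)} = 2 m$
$o{\left(W \right)} = W \left(-3 + W\right)$ ($o{\left(W \right)} = W \left(\left(1 + 2 \cdot 2 \left(-1\right)\right) + W\right) = W \left(\left(1 + 2 \left(-2\right)\right) + W\right) = W \left(\left(1 - 4\right) + W\right) = W \left(-3 + W\right)$)
$- \frac{202069}{o{\left(-75 \right)}} + \frac{155 - 101120}{114440} = - \frac{202069}{\left(-75\right) \left(-3 - 75\right)} + \frac{155 - 101120}{114440} = - \frac{202069}{\left(-75\right) \left(-78\right)} + \left(155 - 101120\right) \frac{1}{114440} = - \frac{202069}{5850} - \frac{20193}{22888} = - \frac{2371542161}{66947400}$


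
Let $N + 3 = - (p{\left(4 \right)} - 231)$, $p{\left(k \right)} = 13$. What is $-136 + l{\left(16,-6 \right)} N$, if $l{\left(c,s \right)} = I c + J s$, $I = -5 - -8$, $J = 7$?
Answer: $1154$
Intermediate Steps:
$I = 3$ ($I = -5 + 8 = 3$)
$l{\left(c,s \right)} = 3 c + 7 s$
$N = 215$ ($N = -3 - \left(13 - 231\right) = -3 - -218 = -3 + 218 = 215$)
$-136 + l{\left(16,-6 \right)} N = -136 + \left(3 \cdot 16 + 7 \left(-6\right)\right) 215 = -136 + \left(48 - 42\right) 215 = -136 + 6 \cdot 215 = -136 + 1290 = 1154$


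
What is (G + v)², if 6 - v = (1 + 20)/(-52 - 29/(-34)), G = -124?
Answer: 41815342144/3024121 ≈ 13827.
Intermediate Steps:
v = 11148/1739 (v = 6 - (1 + 20)/(-52 - 29/(-34)) = 6 - 21/(-52 - 29*(-1/34)) = 6 - 21/(-52 + 29/34) = 6 - 21/(-1739/34) = 6 - 21*(-34)/1739 = 6 - 1*(-714/1739) = 6 + 714/1739 = 11148/1739 ≈ 6.4106)
(G + v)² = (-124 + 11148/1739)² = (-204488/1739)² = 41815342144/3024121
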